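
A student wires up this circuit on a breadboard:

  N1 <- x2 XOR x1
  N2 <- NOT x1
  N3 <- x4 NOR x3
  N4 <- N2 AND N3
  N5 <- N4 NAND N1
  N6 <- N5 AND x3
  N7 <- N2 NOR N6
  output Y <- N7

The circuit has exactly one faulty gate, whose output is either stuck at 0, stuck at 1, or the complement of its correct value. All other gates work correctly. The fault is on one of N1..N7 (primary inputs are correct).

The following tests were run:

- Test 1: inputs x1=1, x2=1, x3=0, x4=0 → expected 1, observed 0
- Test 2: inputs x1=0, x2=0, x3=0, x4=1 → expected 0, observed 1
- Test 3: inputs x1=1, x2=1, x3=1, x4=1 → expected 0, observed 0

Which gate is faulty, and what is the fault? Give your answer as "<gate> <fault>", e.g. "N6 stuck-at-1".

N2 inverted output

Fault-free values for test 1 (x1=1, x2=1, x3=0, x4=0): N1=0, N2=0, N3=1, N4=0, N5=1, N6=0, N7=1, giving Y=1. Observed 0.
Test 1: faults giving observed 0 are {N2 stuck-at-1, N2 inverted output, N6 stuck-at-1, N6 inverted output, N7 stuck-at-0, N7 inverted output}.
Test 2 (x1=0, x2=0, x3=0, x4=1): fault-free N1=0, N2=1, N3=0, N4=0, N5=1, N6=0, N7=0 → 0; observed 1. Eliminates N2 stuck-at-1, N6 stuck-at-1, N6 inverted output, N7 stuck-at-0.
Test 3 (x1=1, x2=1, x3=1, x4=1): fault-free N1=0, N2=0, N3=0, N4=0, N5=1, N6=1, N7=0 → 0; observed 0. Eliminates N7 inverted output.
Only N2 inverted output is consistent with every test.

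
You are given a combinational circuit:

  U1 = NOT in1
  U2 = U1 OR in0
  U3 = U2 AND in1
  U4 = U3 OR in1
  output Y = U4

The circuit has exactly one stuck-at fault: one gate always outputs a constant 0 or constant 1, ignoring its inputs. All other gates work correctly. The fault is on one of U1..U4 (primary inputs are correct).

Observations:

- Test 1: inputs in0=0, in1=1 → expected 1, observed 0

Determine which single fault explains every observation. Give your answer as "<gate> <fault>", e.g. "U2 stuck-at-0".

Fault-free values for test 1 (in0=0, in1=1): U1=0, U2=0, U3=0, U4=1, giving Y=1. Observed 0.
Test 1: faults giving observed 0 are {U4 stuck-at-0}.
Only U4 stuck-at-0 is consistent with every test.

U4 stuck-at-0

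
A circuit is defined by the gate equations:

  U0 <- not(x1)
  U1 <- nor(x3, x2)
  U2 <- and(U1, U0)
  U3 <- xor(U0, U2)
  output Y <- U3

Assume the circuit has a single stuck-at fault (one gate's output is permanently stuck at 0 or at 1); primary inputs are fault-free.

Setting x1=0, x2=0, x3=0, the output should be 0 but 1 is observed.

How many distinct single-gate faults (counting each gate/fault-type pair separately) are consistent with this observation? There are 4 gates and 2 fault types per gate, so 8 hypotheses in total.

Fault-free: U0=1, U1=1, U2=1, U3=0 → 0. Observed 1.
  U0 stuck-at-0: output 0 ✗
  U0 stuck-at-1: output 0 ✗
  U1 stuck-at-0: output 1 ✓
  U1 stuck-at-1: output 0 ✗
  U2 stuck-at-0: output 1 ✓
  U2 stuck-at-1: output 0 ✗
  U3 stuck-at-0: output 0 ✗
  U3 stuck-at-1: output 1 ✓
Consistent faults: {U1 stuck-at-0, U2 stuck-at-0, U3 stuck-at-1} — 3 in all.

3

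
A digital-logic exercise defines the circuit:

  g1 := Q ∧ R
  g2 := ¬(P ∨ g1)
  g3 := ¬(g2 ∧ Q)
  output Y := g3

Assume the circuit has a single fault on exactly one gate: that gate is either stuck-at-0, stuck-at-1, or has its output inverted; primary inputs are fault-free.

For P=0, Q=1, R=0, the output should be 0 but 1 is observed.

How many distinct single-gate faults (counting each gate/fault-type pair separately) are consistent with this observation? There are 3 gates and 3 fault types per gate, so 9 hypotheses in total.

6

Fault-free: g1=0, g2=1, g3=0 → 0. Observed 1.
  g1 stuck-at-0: output 0 ✗
  g1 stuck-at-1: output 1 ✓
  g1 inverted output: output 1 ✓
  g2 stuck-at-0: output 1 ✓
  g2 stuck-at-1: output 0 ✗
  g2 inverted output: output 1 ✓
  g3 stuck-at-0: output 0 ✗
  g3 stuck-at-1: output 1 ✓
  g3 inverted output: output 1 ✓
Consistent faults: {g1 stuck-at-1, g1 inverted output, g2 stuck-at-0, g2 inverted output, g3 stuck-at-1, g3 inverted output} — 6 in all.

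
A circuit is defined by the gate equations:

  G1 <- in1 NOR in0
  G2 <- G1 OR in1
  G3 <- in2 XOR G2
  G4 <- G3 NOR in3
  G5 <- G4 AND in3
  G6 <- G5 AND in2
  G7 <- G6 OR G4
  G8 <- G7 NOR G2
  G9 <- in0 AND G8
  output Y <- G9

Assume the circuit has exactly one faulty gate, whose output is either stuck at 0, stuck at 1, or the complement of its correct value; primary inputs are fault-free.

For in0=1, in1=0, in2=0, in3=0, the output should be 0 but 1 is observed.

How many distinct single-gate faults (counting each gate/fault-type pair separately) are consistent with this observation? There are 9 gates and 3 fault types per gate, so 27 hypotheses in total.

10

Fault-free: G1=0, G2=0, G3=0, G4=1, G5=0, G6=0, G7=1, G8=0, G9=0 → 0. Observed 1.
  G1: none of the 3 fault types match ✗
  G2: none of the 3 fault types match ✗
  G3: stuck-at-1, inverted output ✓; others ✗
  G4: stuck-at-0, inverted output ✓; others ✗
  G5: none of the 3 fault types match ✗
  G6: none of the 3 fault types match ✗
  G7: stuck-at-0, inverted output ✓; others ✗
  G8: stuck-at-1, inverted output ✓; others ✗
  G9: stuck-at-1, inverted output ✓; others ✗
Consistent faults: {G3 stuck-at-1, G3 inverted output, G4 stuck-at-0, G4 inverted output, G7 stuck-at-0, G7 inverted output, G8 stuck-at-1, G8 inverted output, G9 stuck-at-1, G9 inverted output} — 10 in all.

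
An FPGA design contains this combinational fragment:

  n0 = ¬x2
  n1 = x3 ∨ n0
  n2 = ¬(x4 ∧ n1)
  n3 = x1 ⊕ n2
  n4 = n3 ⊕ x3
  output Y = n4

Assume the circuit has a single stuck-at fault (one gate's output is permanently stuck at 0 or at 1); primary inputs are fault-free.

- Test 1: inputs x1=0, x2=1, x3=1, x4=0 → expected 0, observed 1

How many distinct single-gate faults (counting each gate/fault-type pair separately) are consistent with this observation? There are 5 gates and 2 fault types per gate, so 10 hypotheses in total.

Fault-free: n0=0, n1=1, n2=1, n3=1, n4=0 → 0. Observed 1.
  n0 stuck-at-0: output 0 ✗
  n0 stuck-at-1: output 0 ✗
  n1 stuck-at-0: output 0 ✗
  n1 stuck-at-1: output 0 ✗
  n2 stuck-at-0: output 1 ✓
  n2 stuck-at-1: output 0 ✗
  n3 stuck-at-0: output 1 ✓
  n3 stuck-at-1: output 0 ✗
  n4 stuck-at-0: output 0 ✗
  n4 stuck-at-1: output 1 ✓
Consistent faults: {n2 stuck-at-0, n3 stuck-at-0, n4 stuck-at-1} — 3 in all.

3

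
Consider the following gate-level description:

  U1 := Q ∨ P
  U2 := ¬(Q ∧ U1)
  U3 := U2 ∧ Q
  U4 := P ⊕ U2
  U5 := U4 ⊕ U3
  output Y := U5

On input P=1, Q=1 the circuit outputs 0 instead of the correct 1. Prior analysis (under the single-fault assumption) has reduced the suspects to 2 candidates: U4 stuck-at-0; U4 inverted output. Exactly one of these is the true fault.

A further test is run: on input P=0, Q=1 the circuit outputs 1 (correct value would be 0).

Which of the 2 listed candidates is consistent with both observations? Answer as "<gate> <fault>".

Evaluate each candidate on input P=0, Q=1:
  U4 stuck-at-0: U1=1, U2=0, U3=0, U4=0 [stuck-at-0], U5=0 → 0 — eliminated
  U4 inverted output: U1=1, U2=0, U3=0, U4=1 [inverted output], U5=1 → 1 — matches
Only U4 inverted output reproduces the observed 1.

U4 inverted output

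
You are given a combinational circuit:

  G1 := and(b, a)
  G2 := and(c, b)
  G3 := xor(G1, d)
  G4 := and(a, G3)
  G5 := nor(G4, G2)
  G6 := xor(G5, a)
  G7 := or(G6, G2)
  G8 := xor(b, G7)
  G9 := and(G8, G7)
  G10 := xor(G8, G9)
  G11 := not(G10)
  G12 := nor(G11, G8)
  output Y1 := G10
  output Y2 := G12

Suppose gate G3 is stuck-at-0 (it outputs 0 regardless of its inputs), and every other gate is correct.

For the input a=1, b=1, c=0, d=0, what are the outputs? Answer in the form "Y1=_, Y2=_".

Y1=1, Y2=0

Propagate with G3 forced: G1=1, G2=0, G3=0 [stuck-at-0], G4=0, G5=1, G6=0, G7=0, G8=1, G9=0, G10=1, G11=0, G12=0.
So the outputs are Y1=1, Y2=0. (Without the fault they would be Y1=0, Y2=0.)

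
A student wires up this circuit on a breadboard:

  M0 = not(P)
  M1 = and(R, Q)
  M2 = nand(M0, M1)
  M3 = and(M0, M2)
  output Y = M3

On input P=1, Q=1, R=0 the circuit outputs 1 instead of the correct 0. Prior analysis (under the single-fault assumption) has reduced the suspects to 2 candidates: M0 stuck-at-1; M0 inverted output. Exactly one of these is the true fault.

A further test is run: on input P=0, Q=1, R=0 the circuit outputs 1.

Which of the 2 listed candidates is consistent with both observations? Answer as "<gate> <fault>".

Evaluate each candidate on input P=0, Q=1, R=0:
  M0 stuck-at-1: M0=1 [stuck-at-1], M1=0, M2=1, M3=1 → 1 — matches
  M0 inverted output: M0=0 [inverted output], M1=0, M2=1, M3=0 → 0 — eliminated
Only M0 stuck-at-1 reproduces the observed 1.

M0 stuck-at-1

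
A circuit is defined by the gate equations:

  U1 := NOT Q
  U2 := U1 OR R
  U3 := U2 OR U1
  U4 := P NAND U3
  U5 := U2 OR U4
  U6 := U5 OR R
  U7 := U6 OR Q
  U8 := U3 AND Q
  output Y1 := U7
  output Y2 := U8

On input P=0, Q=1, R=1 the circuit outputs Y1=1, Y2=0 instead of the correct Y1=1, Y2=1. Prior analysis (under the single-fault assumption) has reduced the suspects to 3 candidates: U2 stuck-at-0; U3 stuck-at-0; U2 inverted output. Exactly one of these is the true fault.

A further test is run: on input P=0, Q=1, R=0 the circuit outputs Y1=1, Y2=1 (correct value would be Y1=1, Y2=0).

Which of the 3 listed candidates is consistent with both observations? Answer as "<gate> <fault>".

Evaluate each candidate on input P=0, Q=1, R=0:
  U2 stuck-at-0: U1=0, U2=0 [stuck-at-0], U3=0, U4=1, U5=1, U6=1, U7=1, U8=0 → Y1=1, Y2=0 — eliminated
  U3 stuck-at-0: U1=0, U2=0, U3=0 [stuck-at-0], U4=1, U5=1, U6=1, U7=1, U8=0 → Y1=1, Y2=0 — eliminated
  U2 inverted output: U1=0, U2=1 [inverted output], U3=1, U4=1, U5=1, U6=1, U7=1, U8=1 → Y1=1, Y2=1 — matches
Only U2 inverted output reproduces the observed Y1=1, Y2=1.

U2 inverted output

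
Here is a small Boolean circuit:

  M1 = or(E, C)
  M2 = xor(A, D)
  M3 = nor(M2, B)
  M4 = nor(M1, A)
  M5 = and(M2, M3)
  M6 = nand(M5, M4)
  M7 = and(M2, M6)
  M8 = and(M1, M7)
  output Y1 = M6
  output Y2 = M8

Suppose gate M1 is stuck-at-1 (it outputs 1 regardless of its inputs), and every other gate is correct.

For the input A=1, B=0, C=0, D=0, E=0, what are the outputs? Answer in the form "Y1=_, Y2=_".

Y1=1, Y2=1

Propagate with M1 forced: M1=1 [stuck-at-1], M2=1, M3=0, M4=0, M5=0, M6=1, M7=1, M8=1.
So the outputs are Y1=1, Y2=1. (Without the fault they would be Y1=1, Y2=0.)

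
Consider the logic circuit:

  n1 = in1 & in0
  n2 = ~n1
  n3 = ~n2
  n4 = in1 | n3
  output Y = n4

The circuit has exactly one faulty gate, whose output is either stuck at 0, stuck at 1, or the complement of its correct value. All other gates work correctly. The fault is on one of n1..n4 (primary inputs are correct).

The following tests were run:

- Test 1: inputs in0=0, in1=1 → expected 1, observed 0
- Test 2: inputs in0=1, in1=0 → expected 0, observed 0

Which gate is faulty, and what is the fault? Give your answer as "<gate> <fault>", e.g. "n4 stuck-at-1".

n4 stuck-at-0

Fault-free values for test 1 (in0=0, in1=1): n1=0, n2=1, n3=0, n4=1, giving Y=1. Observed 0.
Test 1: faults giving observed 0 are {n4 stuck-at-0, n4 inverted output}.
Test 2 (in0=1, in1=0): fault-free n1=0, n2=1, n3=0, n4=0 → 0; observed 0. Eliminates n4 inverted output.
Only n4 stuck-at-0 is consistent with every test.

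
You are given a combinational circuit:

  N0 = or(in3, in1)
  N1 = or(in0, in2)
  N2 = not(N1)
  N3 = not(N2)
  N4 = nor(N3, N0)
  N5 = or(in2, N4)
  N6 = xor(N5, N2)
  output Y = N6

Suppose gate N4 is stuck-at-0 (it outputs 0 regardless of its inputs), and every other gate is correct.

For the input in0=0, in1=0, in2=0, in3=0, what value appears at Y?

1

Propagate with N4 forced: N0=0, N1=0, N2=1, N3=0, N4=0 [stuck-at-0], N5=0, N6=1.
So Y = 1. (Without the fault it would be 0.)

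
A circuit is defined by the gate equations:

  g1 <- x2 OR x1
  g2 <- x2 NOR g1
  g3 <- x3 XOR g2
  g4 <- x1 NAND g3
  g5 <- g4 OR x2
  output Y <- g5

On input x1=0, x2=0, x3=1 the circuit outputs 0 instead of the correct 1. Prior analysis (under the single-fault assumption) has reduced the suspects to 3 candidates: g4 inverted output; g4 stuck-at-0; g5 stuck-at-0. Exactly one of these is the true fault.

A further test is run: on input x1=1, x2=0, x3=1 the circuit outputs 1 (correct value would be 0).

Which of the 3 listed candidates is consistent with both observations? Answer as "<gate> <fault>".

g4 inverted output

Evaluate each candidate on input x1=1, x2=0, x3=1:
  g4 inverted output: g1=1, g2=0, g3=1, g4=1 [inverted output], g5=1 → 1 — matches
  g4 stuck-at-0: g1=1, g2=0, g3=1, g4=0 [stuck-at-0], g5=0 → 0 — eliminated
  g5 stuck-at-0: g1=1, g2=0, g3=1, g4=0, g5=0 [stuck-at-0] → 0 — eliminated
Only g4 inverted output reproduces the observed 1.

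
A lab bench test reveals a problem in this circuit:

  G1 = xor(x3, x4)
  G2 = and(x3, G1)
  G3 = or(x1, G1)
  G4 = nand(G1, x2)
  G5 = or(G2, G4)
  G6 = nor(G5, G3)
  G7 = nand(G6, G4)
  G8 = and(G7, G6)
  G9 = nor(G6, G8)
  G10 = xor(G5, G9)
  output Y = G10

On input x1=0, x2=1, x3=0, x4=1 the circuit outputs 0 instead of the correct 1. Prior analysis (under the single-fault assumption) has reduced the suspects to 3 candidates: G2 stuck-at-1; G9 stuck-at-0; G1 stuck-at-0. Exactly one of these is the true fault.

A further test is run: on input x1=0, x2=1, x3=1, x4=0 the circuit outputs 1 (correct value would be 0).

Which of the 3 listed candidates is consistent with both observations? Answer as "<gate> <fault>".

Evaluate each candidate on input x1=0, x2=1, x3=1, x4=0:
  G2 stuck-at-1: G1=1, G2=1 [stuck-at-1], G3=1, G4=0, G5=1, G6=0, G7=1, G8=0, G9=1, G10=0 → 0 — eliminated
  G9 stuck-at-0: G1=1, G2=1, G3=1, G4=0, G5=1, G6=0, G7=1, G8=0, G9=0 [stuck-at-0], G10=1 → 1 — matches
  G1 stuck-at-0: G1=0 [stuck-at-0], G2=0, G3=0, G4=1, G5=1, G6=0, G7=1, G8=0, G9=1, G10=0 → 0 — eliminated
Only G9 stuck-at-0 reproduces the observed 1.

G9 stuck-at-0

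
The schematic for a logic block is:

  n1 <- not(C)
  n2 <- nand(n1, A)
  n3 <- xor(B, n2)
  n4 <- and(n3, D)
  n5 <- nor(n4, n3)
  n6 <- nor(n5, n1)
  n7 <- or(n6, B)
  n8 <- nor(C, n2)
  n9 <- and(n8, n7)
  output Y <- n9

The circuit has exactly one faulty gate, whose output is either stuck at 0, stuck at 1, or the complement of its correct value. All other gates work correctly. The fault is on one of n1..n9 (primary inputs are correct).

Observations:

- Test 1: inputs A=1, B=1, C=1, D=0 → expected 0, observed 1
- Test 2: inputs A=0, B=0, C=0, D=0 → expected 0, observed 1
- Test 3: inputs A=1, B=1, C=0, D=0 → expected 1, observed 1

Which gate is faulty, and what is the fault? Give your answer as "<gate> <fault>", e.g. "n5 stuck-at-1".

Fault-free values for test 1 (A=1, B=1, C=1, D=0): n1=0, n2=1, n3=0, n4=0, n5=1, n6=0, n7=1, n8=0, n9=0, giving Y=0. Observed 1.
Test 1: faults giving observed 1 are {n8 stuck-at-1, n8 inverted output, n9 stuck-at-1, n9 inverted output}.
Test 2 (A=0, B=0, C=0, D=0): fault-free n1=1, n2=1, n3=1, n4=0, n5=0, n6=0, n7=0, n8=0, n9=0 → 0; observed 1. Eliminates n8 stuck-at-1, n8 inverted output.
Test 3 (A=1, B=1, C=0, D=0): fault-free n1=1, n2=0, n3=1, n4=0, n5=0, n6=0, n7=1, n8=1, n9=1 → 1; observed 1. Eliminates n9 inverted output.
Only n9 stuck-at-1 is consistent with every test.

n9 stuck-at-1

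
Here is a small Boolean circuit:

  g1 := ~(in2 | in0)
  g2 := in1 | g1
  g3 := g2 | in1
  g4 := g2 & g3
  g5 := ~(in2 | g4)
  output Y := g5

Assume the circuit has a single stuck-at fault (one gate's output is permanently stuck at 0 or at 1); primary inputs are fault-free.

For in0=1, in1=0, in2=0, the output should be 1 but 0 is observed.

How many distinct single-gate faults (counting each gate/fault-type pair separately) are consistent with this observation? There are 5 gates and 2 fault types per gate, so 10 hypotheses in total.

4

Fault-free: g1=0, g2=0, g3=0, g4=0, g5=1 → 1. Observed 0.
  g1 stuck-at-0: output 1 ✗
  g1 stuck-at-1: output 0 ✓
  g2 stuck-at-0: output 1 ✗
  g2 stuck-at-1: output 0 ✓
  g3 stuck-at-0: output 1 ✗
  g3 stuck-at-1: output 1 ✗
  g4 stuck-at-0: output 1 ✗
  g4 stuck-at-1: output 0 ✓
  g5 stuck-at-0: output 0 ✓
  g5 stuck-at-1: output 1 ✗
Consistent faults: {g1 stuck-at-1, g2 stuck-at-1, g4 stuck-at-1, g5 stuck-at-0} — 4 in all.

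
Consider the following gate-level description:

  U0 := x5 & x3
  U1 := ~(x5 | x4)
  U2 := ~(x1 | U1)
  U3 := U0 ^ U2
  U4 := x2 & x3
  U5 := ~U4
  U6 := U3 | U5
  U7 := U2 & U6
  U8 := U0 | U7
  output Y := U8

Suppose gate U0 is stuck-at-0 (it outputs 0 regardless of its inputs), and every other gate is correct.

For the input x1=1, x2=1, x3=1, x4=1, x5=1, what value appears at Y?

Propagate with U0 forced: U0=0 [stuck-at-0], U1=0, U2=0, U3=0, U4=1, U5=0, U6=0, U7=0, U8=0.
So Y = 0. (Without the fault it would be 1.)

0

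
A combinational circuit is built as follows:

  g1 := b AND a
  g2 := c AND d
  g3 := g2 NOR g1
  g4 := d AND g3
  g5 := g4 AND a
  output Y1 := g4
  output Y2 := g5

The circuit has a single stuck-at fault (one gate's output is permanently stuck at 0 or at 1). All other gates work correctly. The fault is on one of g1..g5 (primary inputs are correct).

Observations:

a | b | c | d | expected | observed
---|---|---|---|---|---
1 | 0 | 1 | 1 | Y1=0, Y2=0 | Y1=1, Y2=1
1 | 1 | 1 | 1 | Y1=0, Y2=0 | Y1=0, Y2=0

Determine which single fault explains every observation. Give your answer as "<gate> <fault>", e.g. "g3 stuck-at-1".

g2 stuck-at-0

Fault-free values for test 1 (a=1, b=0, c=1, d=1): g1=0, g2=1, g3=0, g4=0, g5=0, giving Y1=0, Y2=0. Observed Y1=1, Y2=1.
Test 1: faults giving observed Y1=1, Y2=1 are {g2 stuck-at-0, g3 stuck-at-1, g4 stuck-at-1}.
Test 2 (a=1, b=1, c=1, d=1): fault-free g1=1, g2=1, g3=0, g4=0, g5=0 → Y1=0, Y2=0; observed Y1=0, Y2=0. Eliminates g3 stuck-at-1, g4 stuck-at-1.
Only g2 stuck-at-0 is consistent with every test.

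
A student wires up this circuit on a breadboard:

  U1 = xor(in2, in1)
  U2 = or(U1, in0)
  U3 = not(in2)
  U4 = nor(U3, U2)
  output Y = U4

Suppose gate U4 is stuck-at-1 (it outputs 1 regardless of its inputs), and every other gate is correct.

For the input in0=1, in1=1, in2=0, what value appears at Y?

Propagate with U4 forced: U1=1, U2=1, U3=1, U4=1 [stuck-at-1].
So Y = 1. (Without the fault it would be 0.)

1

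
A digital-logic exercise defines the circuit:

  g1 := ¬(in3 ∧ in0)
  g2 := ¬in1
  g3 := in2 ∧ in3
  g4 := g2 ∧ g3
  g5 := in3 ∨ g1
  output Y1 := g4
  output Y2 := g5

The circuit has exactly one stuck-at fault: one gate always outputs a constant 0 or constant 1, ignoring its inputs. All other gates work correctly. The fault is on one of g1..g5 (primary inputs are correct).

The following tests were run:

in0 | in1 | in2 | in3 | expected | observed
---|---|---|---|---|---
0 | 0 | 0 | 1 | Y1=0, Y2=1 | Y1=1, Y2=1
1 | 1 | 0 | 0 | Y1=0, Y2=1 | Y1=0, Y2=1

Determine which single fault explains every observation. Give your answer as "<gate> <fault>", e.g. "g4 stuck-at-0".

Fault-free values for test 1 (in0=0, in1=0, in2=0, in3=1): g1=1, g2=1, g3=0, g4=0, g5=1, giving Y1=0, Y2=1. Observed Y1=1, Y2=1.
Test 1: faults giving observed Y1=1, Y2=1 are {g3 stuck-at-1, g4 stuck-at-1}.
Test 2 (in0=1, in1=1, in2=0, in3=0): fault-free g1=1, g2=0, g3=0, g4=0, g5=1 → Y1=0, Y2=1; observed Y1=0, Y2=1. Eliminates g4 stuck-at-1.
Only g3 stuck-at-1 is consistent with every test.

g3 stuck-at-1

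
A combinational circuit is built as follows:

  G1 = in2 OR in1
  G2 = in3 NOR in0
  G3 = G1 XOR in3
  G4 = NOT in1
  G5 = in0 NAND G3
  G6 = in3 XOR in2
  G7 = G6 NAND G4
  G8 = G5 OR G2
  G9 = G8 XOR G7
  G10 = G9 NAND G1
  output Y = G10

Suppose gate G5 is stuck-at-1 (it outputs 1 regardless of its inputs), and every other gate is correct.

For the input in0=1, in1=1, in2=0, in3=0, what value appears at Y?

1

Propagate with G5 forced: G1=1, G2=0, G3=1, G4=0, G5=1 [stuck-at-1], G6=0, G7=1, G8=1, G9=0, G10=1.
So Y = 1. (Without the fault it would be 0.)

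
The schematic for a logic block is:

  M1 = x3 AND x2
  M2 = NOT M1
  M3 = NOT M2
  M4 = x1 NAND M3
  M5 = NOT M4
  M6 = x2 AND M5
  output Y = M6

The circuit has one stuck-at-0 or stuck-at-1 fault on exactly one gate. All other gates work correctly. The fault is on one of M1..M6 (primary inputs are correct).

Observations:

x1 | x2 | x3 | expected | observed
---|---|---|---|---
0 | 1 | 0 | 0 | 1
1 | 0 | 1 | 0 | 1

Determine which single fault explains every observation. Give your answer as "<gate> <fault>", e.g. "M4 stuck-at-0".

M6 stuck-at-1

Fault-free values for test 1 (x1=0, x2=1, x3=0): M1=0, M2=1, M3=0, M4=1, M5=0, M6=0, giving Y=0. Observed 1.
Test 1: faults giving observed 1 are {M4 stuck-at-0, M5 stuck-at-1, M6 stuck-at-1}.
Test 2 (x1=1, x2=0, x3=1): fault-free M1=0, M2=1, M3=0, M4=1, M5=0, M6=0 → 0; observed 1. Eliminates M4 stuck-at-0, M5 stuck-at-1.
Only M6 stuck-at-1 is consistent with every test.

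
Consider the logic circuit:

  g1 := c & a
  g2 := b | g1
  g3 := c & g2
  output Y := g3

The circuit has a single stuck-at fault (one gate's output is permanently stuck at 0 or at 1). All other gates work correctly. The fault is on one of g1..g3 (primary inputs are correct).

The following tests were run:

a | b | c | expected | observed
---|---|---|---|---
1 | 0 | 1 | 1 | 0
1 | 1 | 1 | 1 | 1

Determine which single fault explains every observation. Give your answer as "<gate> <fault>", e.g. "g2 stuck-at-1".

Fault-free values for test 1 (a=1, b=0, c=1): g1=1, g2=1, g3=1, giving Y=1. Observed 0.
Test 1: faults giving observed 0 are {g1 stuck-at-0, g2 stuck-at-0, g3 stuck-at-0}.
Test 2 (a=1, b=1, c=1): fault-free g1=1, g2=1, g3=1 → 1; observed 1. Eliminates g2 stuck-at-0, g3 stuck-at-0.
Only g1 stuck-at-0 is consistent with every test.

g1 stuck-at-0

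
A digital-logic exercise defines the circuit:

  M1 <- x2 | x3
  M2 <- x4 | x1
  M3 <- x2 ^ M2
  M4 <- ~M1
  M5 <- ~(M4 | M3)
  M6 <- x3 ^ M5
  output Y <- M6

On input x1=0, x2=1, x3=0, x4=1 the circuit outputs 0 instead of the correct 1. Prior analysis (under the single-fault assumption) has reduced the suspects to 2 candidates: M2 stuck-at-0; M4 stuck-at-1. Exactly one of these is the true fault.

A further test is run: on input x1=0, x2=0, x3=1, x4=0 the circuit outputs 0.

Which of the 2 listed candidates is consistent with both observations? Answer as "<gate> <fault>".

M2 stuck-at-0

Evaluate each candidate on input x1=0, x2=0, x3=1, x4=0:
  M2 stuck-at-0: M1=1, M2=0 [stuck-at-0], M3=0, M4=0, M5=1, M6=0 → 0 — matches
  M4 stuck-at-1: M1=1, M2=0, M3=0, M4=1 [stuck-at-1], M5=0, M6=1 → 1 — eliminated
Only M2 stuck-at-0 reproduces the observed 0.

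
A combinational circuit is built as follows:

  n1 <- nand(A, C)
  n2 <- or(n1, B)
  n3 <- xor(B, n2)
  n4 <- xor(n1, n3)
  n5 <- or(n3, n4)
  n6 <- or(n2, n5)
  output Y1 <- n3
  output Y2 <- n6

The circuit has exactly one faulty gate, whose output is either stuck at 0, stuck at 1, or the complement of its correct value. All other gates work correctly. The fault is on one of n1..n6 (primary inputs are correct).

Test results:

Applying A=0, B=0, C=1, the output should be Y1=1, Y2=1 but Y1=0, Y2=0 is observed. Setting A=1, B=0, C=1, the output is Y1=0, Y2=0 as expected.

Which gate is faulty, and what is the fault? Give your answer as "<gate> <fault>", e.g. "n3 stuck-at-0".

n1 stuck-at-0

Fault-free values for test 1 (A=0, B=0, C=1): n1=1, n2=1, n3=1, n4=0, n5=1, n6=1, giving Y1=1, Y2=1. Observed Y1=0, Y2=0.
Test 1: faults giving observed Y1=0, Y2=0 are {n1 stuck-at-0, n1 inverted output}.
Test 2 (A=1, B=0, C=1): fault-free n1=0, n2=0, n3=0, n4=0, n5=0, n6=0 → Y1=0, Y2=0; observed Y1=0, Y2=0. Eliminates n1 inverted output.
Only n1 stuck-at-0 is consistent with every test.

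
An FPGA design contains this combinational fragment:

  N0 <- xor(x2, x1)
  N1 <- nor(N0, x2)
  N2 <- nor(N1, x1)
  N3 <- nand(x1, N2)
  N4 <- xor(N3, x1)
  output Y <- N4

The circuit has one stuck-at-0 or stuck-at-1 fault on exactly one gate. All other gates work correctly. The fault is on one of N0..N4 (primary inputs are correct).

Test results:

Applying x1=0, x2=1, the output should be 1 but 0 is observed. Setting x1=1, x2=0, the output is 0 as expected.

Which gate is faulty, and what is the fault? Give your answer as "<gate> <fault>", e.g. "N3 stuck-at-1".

N4 stuck-at-0

Fault-free values for test 1 (x1=0, x2=1): N0=1, N1=0, N2=1, N3=1, N4=1, giving Y=1. Observed 0.
Test 1: faults giving observed 0 are {N3 stuck-at-0, N4 stuck-at-0}.
Test 2 (x1=1, x2=0): fault-free N0=1, N1=0, N2=0, N3=1, N4=0 → 0; observed 0. Eliminates N3 stuck-at-0.
Only N4 stuck-at-0 is consistent with every test.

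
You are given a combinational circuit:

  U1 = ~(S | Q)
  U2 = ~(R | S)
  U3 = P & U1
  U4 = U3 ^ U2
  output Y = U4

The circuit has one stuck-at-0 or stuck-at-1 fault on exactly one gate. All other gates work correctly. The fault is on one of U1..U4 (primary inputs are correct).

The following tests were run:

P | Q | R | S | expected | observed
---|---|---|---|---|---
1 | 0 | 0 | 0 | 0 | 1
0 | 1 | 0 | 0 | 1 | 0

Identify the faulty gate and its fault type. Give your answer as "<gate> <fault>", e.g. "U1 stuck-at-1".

Fault-free values for test 1 (P=1, Q=0, R=0, S=0): U1=1, U2=1, U3=1, U4=0, giving Y=0. Observed 1.
Test 1: faults giving observed 1 are {U1 stuck-at-0, U2 stuck-at-0, U3 stuck-at-0, U4 stuck-at-1}.
Test 2 (P=0, Q=1, R=0, S=0): fault-free U1=0, U2=1, U3=0, U4=1 → 1; observed 0. Eliminates U1 stuck-at-0, U3 stuck-at-0, U4 stuck-at-1.
Only U2 stuck-at-0 is consistent with every test.

U2 stuck-at-0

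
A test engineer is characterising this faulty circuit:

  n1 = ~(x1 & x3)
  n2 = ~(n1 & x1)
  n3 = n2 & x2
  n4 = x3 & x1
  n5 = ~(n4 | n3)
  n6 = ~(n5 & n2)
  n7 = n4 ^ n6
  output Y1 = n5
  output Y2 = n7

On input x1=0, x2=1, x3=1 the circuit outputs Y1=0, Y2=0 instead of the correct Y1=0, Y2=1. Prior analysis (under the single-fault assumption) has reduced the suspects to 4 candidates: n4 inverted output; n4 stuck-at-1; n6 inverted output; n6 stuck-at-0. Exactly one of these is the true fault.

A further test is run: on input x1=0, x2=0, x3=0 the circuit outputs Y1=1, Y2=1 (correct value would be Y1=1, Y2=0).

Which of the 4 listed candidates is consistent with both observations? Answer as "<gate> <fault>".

n6 inverted output

Evaluate each candidate on input x1=0, x2=0, x3=0:
  n4 inverted output: n1=1, n2=1, n3=0, n4=1 [inverted output], n5=0, n6=1, n7=0 → Y1=0, Y2=0 — eliminated
  n4 stuck-at-1: n1=1, n2=1, n3=0, n4=1 [stuck-at-1], n5=0, n6=1, n7=0 → Y1=0, Y2=0 — eliminated
  n6 inverted output: n1=1, n2=1, n3=0, n4=0, n5=1, n6=1 [inverted output], n7=1 → Y1=1, Y2=1 — matches
  n6 stuck-at-0: n1=1, n2=1, n3=0, n4=0, n5=1, n6=0 [stuck-at-0], n7=0 → Y1=1, Y2=0 — eliminated
Only n6 inverted output reproduces the observed Y1=1, Y2=1.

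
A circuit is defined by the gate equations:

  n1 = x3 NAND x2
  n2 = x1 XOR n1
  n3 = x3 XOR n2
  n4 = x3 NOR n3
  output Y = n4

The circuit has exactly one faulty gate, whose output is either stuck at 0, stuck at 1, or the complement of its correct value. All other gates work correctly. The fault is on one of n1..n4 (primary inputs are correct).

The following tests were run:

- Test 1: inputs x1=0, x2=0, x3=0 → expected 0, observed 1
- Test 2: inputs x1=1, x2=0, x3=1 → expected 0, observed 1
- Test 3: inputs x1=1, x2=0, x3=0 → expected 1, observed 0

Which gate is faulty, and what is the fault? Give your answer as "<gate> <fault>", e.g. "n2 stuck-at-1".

Fault-free values for test 1 (x1=0, x2=0, x3=0): n1=1, n2=1, n3=1, n4=0, giving Y=0. Observed 1.
Test 1: faults giving observed 1 are {n1 stuck-at-0, n1 inverted output, n2 stuck-at-0, n2 inverted output, n3 stuck-at-0, n3 inverted output, n4 stuck-at-1, n4 inverted output}.
Test 2 (x1=1, x2=0, x3=1): fault-free n1=1, n2=0, n3=1, n4=0 → 0; observed 1. Eliminates n1 stuck-at-0, n1 inverted output, n2 stuck-at-0, n2 inverted output, n3 stuck-at-0, n3 inverted output.
Test 3 (x1=1, x2=0, x3=0): fault-free n1=1, n2=0, n3=0, n4=1 → 1; observed 0. Eliminates n4 stuck-at-1.
Only n4 inverted output is consistent with every test.

n4 inverted output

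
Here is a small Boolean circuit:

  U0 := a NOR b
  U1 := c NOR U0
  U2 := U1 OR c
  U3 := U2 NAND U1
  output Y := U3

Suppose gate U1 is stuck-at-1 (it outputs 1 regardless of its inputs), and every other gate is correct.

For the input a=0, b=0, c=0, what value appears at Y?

0

Propagate with U1 forced: U0=1, U1=1 [stuck-at-1], U2=1, U3=0.
So Y = 0. (Without the fault it would be 1.)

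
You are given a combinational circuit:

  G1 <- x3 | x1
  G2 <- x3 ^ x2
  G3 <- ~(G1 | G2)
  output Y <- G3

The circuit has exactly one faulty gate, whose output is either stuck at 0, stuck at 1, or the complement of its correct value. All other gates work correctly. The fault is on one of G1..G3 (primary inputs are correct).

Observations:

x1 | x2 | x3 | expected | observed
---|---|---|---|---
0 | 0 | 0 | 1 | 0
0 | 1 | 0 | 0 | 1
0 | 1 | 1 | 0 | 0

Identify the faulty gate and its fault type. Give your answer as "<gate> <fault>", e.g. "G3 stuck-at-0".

G2 inverted output

Fault-free values for test 1 (x1=0, x2=0, x3=0): G1=0, G2=0, G3=1, giving Y=1. Observed 0.
Test 1: faults giving observed 0 are {G1 stuck-at-1, G1 inverted output, G2 stuck-at-1, G2 inverted output, G3 stuck-at-0, G3 inverted output}.
Test 2 (x1=0, x2=1, x3=0): fault-free G1=0, G2=1, G3=0 → 0; observed 1. Eliminates G1 stuck-at-1, G1 inverted output, G2 stuck-at-1, G3 stuck-at-0.
Test 3 (x1=0, x2=1, x3=1): fault-free G1=1, G2=0, G3=0 → 0; observed 0. Eliminates G3 inverted output.
Only G2 inverted output is consistent with every test.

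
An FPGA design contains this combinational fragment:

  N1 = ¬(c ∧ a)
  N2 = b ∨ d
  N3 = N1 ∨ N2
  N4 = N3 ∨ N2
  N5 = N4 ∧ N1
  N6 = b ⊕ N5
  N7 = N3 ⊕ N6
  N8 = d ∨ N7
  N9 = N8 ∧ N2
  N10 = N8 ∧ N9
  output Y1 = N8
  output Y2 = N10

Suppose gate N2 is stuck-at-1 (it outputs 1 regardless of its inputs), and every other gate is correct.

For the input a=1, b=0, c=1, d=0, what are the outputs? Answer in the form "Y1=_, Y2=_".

Y1=1, Y2=1

Propagate with N2 forced: N1=0, N2=1 [stuck-at-1], N3=1, N4=1, N5=0, N6=0, N7=1, N8=1, N9=1, N10=1.
So the outputs are Y1=1, Y2=1. (Without the fault they would be Y1=0, Y2=0.)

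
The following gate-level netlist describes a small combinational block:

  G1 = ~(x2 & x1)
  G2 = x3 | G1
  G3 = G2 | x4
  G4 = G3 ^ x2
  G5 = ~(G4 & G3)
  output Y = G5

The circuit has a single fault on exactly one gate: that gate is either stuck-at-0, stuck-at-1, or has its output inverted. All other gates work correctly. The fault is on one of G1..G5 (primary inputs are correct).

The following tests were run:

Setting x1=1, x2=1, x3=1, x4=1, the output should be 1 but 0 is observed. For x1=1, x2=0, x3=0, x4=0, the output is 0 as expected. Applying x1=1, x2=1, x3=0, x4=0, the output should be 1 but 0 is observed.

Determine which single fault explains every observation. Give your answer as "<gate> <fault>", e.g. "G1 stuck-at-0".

Fault-free values for test 1 (x1=1, x2=1, x3=1, x4=1): G1=0, G2=1, G3=1, G4=0, G5=1, giving Y=1. Observed 0.
Test 1: faults giving observed 0 are {G4 stuck-at-1, G4 inverted output, G5 stuck-at-0, G5 inverted output}.
Test 2 (x1=1, x2=0, x3=0, x4=0): fault-free G1=1, G2=1, G3=1, G4=1, G5=0 → 0; observed 0. Eliminates G4 inverted output, G5 inverted output.
Test 3 (x1=1, x2=1, x3=0, x4=0): fault-free G1=0, G2=0, G3=0, G4=1, G5=1 → 1; observed 0. Eliminates G4 stuck-at-1.
Only G5 stuck-at-0 is consistent with every test.

G5 stuck-at-0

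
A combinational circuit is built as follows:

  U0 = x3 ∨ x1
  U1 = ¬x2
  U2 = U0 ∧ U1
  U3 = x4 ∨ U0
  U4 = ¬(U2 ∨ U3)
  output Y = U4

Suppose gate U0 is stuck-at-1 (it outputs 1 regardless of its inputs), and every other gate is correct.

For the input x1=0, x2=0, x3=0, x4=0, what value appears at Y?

0

Propagate with U0 forced: U0=1 [stuck-at-1], U1=1, U2=1, U3=1, U4=0.
So Y = 0. (Without the fault it would be 1.)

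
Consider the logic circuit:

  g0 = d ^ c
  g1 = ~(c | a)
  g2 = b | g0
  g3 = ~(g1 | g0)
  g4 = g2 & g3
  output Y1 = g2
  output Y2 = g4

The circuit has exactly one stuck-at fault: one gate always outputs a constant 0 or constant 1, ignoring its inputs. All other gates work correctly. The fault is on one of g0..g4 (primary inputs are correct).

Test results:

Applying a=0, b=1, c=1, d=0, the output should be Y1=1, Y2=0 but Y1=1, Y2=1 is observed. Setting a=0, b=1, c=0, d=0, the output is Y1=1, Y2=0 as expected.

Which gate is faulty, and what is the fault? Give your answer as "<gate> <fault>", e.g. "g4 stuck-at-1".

g0 stuck-at-0

Fault-free values for test 1 (a=0, b=1, c=1, d=0): g0=1, g1=0, g2=1, g3=0, g4=0, giving Y1=1, Y2=0. Observed Y1=1, Y2=1.
Test 1: faults giving observed Y1=1, Y2=1 are {g0 stuck-at-0, g3 stuck-at-1, g4 stuck-at-1}.
Test 2 (a=0, b=1, c=0, d=0): fault-free g0=0, g1=1, g2=1, g3=0, g4=0 → Y1=1, Y2=0; observed Y1=1, Y2=0. Eliminates g3 stuck-at-1, g4 stuck-at-1.
Only g0 stuck-at-0 is consistent with every test.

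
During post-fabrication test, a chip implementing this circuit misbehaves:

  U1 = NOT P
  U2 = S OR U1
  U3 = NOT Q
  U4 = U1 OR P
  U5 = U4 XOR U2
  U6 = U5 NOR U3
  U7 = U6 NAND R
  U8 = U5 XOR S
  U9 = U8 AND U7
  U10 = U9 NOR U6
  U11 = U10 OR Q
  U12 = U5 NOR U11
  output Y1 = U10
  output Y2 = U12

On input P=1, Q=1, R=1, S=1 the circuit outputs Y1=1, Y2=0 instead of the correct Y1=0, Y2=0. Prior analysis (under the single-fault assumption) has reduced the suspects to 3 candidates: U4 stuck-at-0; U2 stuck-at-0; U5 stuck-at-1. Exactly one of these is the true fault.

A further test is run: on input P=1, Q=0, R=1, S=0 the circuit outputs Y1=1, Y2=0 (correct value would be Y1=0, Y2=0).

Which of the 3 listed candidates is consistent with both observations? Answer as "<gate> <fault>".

Evaluate each candidate on input P=1, Q=0, R=1, S=0:
  U4 stuck-at-0: U1=0, U2=0, U3=1, U4=0 [stuck-at-0], U5=0, U6=0, U7=1, U8=0, U9=0, U10=1, U11=1, U12=0 → Y1=1, Y2=0 — matches
  U2 stuck-at-0: U1=0, U2=0 [stuck-at-0], U3=1, U4=1, U5=1, U6=0, U7=1, U8=1, U9=1, U10=0, U11=0, U12=0 → Y1=0, Y2=0 — eliminated
  U5 stuck-at-1: U1=0, U2=0, U3=1, U4=1, U5=1 [stuck-at-1], U6=0, U7=1, U8=1, U9=1, U10=0, U11=0, U12=0 → Y1=0, Y2=0 — eliminated
Only U4 stuck-at-0 reproduces the observed Y1=1, Y2=0.

U4 stuck-at-0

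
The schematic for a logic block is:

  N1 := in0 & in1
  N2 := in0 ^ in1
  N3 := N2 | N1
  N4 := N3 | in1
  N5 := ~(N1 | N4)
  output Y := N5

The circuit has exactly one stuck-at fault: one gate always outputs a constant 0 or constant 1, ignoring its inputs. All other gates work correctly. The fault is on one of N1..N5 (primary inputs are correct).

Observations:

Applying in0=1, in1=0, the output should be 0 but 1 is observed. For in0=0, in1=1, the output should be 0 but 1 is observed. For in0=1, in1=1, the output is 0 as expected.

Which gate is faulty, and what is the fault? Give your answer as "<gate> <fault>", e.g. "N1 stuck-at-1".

N4 stuck-at-0

Fault-free values for test 1 (in0=1, in1=0): N1=0, N2=1, N3=1, N4=1, N5=0, giving Y=0. Observed 1.
Test 1: faults giving observed 1 are {N2 stuck-at-0, N3 stuck-at-0, N4 stuck-at-0, N5 stuck-at-1}.
Test 2 (in0=0, in1=1): fault-free N1=0, N2=1, N3=1, N4=1, N5=0 → 0; observed 1. Eliminates N2 stuck-at-0, N3 stuck-at-0.
Test 3 (in0=1, in1=1): fault-free N1=1, N2=0, N3=1, N4=1, N5=0 → 0; observed 0. Eliminates N5 stuck-at-1.
Only N4 stuck-at-0 is consistent with every test.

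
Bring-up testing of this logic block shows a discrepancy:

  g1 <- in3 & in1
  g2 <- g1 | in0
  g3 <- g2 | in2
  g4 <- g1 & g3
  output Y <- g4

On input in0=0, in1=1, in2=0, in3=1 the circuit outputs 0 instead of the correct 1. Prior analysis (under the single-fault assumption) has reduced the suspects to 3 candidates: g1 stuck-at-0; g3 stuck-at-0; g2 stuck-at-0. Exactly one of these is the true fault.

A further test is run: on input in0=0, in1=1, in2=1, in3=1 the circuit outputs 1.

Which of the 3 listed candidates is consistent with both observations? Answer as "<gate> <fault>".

g2 stuck-at-0

Evaluate each candidate on input in0=0, in1=1, in2=1, in3=1:
  g1 stuck-at-0: g1=0 [stuck-at-0], g2=0, g3=1, g4=0 → 0 — eliminated
  g3 stuck-at-0: g1=1, g2=1, g3=0 [stuck-at-0], g4=0 → 0 — eliminated
  g2 stuck-at-0: g1=1, g2=0 [stuck-at-0], g3=1, g4=1 → 1 — matches
Only g2 stuck-at-0 reproduces the observed 1.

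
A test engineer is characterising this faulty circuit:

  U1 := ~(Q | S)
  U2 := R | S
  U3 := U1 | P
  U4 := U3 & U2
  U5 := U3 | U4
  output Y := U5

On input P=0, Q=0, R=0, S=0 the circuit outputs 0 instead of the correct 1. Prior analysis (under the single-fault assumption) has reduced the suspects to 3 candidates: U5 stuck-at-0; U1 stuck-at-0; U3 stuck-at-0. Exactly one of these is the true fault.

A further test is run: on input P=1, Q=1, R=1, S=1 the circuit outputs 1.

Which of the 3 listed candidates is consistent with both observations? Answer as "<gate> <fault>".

Evaluate each candidate on input P=1, Q=1, R=1, S=1:
  U5 stuck-at-0: U1=0, U2=1, U3=1, U4=1, U5=0 [stuck-at-0] → 0 — eliminated
  U1 stuck-at-0: U1=0 [stuck-at-0], U2=1, U3=1, U4=1, U5=1 → 1 — matches
  U3 stuck-at-0: U1=0, U2=1, U3=0 [stuck-at-0], U4=0, U5=0 → 0 — eliminated
Only U1 stuck-at-0 reproduces the observed 1.

U1 stuck-at-0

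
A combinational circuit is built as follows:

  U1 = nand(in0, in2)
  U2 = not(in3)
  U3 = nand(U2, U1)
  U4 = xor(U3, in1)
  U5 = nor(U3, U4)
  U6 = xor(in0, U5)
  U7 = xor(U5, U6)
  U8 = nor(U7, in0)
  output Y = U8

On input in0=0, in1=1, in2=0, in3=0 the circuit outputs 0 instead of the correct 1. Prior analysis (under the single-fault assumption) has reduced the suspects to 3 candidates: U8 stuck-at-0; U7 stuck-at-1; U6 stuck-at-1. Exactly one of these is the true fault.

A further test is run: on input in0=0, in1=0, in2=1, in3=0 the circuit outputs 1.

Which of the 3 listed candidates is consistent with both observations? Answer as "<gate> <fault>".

Evaluate each candidate on input in0=0, in1=0, in2=1, in3=0:
  U8 stuck-at-0: U1=1, U2=1, U3=0, U4=0, U5=1, U6=1, U7=0, U8=0 [stuck-at-0] → 0 — eliminated
  U7 stuck-at-1: U1=1, U2=1, U3=0, U4=0, U5=1, U6=1, U7=1 [stuck-at-1], U8=0 → 0 — eliminated
  U6 stuck-at-1: U1=1, U2=1, U3=0, U4=0, U5=1, U6=1 [stuck-at-1], U7=0, U8=1 → 1 — matches
Only U6 stuck-at-1 reproduces the observed 1.

U6 stuck-at-1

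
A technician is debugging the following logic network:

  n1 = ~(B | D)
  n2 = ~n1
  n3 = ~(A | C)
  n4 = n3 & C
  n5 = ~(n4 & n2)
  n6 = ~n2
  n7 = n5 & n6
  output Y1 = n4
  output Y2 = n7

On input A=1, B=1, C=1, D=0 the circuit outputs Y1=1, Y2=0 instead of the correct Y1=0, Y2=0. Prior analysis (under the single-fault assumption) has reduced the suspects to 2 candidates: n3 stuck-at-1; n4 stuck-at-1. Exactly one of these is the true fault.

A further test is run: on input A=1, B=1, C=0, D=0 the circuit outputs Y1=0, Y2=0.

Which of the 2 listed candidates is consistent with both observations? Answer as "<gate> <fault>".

n3 stuck-at-1

Evaluate each candidate on input A=1, B=1, C=0, D=0:
  n3 stuck-at-1: n1=0, n2=1, n3=1 [stuck-at-1], n4=0, n5=1, n6=0, n7=0 → Y1=0, Y2=0 — matches
  n4 stuck-at-1: n1=0, n2=1, n3=0, n4=1 [stuck-at-1], n5=0, n6=0, n7=0 → Y1=1, Y2=0 — eliminated
Only n3 stuck-at-1 reproduces the observed Y1=0, Y2=0.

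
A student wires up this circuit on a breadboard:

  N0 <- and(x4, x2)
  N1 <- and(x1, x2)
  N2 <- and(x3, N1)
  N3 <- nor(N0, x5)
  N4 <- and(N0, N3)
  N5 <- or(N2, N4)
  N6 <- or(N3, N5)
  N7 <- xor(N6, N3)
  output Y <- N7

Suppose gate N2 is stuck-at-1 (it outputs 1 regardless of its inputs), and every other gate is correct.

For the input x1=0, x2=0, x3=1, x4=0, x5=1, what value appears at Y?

1

Propagate with N2 forced: N0=0, N1=0, N2=1 [stuck-at-1], N3=0, N4=0, N5=1, N6=1, N7=1.
So Y = 1. (Without the fault it would be 0.)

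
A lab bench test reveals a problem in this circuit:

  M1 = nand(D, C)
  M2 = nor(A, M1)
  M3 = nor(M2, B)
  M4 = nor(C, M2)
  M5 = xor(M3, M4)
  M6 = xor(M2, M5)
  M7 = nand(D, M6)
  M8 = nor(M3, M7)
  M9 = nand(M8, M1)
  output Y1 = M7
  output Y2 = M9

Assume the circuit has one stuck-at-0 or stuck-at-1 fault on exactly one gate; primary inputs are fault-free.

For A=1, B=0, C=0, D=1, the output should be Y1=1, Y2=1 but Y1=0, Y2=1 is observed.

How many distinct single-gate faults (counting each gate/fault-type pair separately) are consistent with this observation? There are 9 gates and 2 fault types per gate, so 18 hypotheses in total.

4

Fault-free: M1=1, M2=0, M3=1, M4=1, M5=0, M6=0, M7=1, M8=0, M9=1 → Y1=1, Y2=1. Observed Y1=0, Y2=1.
  M1: none of the 2 fault types match ✗
  M2: none of the 2 fault types match ✗
  M3: none of the 2 fault types match ✗
  M4: stuck-at-0 ✓; others ✗
  M5: stuck-at-1 ✓; others ✗
  M6: stuck-at-1 ✓; others ✗
  M7: stuck-at-0 ✓; others ✗
  M8: none of the 2 fault types match ✗
  M9: none of the 2 fault types match ✗
Consistent faults: {M4 stuck-at-0, M5 stuck-at-1, M6 stuck-at-1, M7 stuck-at-0} — 4 in all.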